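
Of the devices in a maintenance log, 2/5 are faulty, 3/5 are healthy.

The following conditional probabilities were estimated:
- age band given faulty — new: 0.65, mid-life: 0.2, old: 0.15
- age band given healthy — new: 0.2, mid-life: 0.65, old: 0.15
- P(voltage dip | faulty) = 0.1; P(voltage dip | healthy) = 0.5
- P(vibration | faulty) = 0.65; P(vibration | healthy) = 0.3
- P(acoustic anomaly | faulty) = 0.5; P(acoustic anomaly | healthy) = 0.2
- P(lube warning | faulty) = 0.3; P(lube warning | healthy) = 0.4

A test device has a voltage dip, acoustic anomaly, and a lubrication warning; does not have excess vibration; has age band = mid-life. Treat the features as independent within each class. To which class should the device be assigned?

healthy

faulty: 0.4 × 0.2 × 0.1 × (1−0.65) × 0.5 × 0.3 = 0.00042
healthy: 0.6 × 0.65 × 0.5 × (1−0.3) × 0.2 × 0.4 = 0.01092
Highest score → healthy.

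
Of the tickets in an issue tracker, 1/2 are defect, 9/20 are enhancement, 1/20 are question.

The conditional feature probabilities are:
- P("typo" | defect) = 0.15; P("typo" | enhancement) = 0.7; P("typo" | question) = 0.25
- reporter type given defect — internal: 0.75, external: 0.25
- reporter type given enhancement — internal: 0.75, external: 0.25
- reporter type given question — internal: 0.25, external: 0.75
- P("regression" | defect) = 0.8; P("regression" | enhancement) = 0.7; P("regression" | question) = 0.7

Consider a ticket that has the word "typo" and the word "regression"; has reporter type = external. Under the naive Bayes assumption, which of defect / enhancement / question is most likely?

defect: 0.5 × 0.15 × 0.25 × 0.8 = 0.015
enhancement: 0.45 × 0.7 × 0.25 × 0.7 = 0.055125
question: 0.05 × 0.25 × 0.75 × 0.7 = 0.0065625
Highest score → enhancement.

enhancement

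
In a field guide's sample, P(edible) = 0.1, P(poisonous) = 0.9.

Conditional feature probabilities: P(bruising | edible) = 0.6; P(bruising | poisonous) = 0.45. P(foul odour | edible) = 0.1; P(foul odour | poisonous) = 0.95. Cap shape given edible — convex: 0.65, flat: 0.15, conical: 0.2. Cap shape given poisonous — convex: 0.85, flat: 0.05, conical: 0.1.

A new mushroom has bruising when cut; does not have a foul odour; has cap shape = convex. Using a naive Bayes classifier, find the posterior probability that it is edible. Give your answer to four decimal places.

edible: 0.1 × 0.6 × (1−0.1) × 0.65 = 0.0351
poisonous: 0.9 × 0.45 × (1−0.95) × 0.85 = 0.0172125
P(edible | x) = 0.0351 / 0.0523125 ≈ 0.6710

0.6710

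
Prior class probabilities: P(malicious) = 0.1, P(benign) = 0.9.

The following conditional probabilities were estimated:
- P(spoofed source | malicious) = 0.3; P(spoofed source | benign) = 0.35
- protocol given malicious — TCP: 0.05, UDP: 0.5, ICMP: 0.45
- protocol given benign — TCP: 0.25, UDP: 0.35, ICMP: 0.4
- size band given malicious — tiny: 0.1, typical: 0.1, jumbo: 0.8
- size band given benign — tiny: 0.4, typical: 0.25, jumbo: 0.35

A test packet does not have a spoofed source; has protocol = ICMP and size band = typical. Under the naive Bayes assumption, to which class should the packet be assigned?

malicious: 0.1 × (1−0.3) × 0.45 × 0.1 = 0.00315
benign: 0.9 × (1−0.35) × 0.4 × 0.25 = 0.0585
Highest score → benign.

benign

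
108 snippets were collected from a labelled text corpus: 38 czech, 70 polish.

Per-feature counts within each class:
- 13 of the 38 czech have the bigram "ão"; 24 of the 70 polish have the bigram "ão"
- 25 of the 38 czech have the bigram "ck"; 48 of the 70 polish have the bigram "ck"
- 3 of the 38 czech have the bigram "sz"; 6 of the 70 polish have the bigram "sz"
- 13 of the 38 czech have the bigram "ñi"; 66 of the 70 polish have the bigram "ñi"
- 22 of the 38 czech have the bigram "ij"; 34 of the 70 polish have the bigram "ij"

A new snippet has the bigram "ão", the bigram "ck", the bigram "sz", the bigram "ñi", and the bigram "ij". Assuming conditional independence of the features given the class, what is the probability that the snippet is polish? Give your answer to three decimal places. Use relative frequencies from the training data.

0.828

czech: (38/108) × (13/38) × (25/38) × (3/38) × (13/38) × (22/38) ≈ 0.00123826
polish: (70/108) × (24/70) × (48/70) × (6/70) × (66/70) × (34/70) ≈ 0.00598151
P(polish | x) = 0.00598151 / 0.00721977 ≈ 0.828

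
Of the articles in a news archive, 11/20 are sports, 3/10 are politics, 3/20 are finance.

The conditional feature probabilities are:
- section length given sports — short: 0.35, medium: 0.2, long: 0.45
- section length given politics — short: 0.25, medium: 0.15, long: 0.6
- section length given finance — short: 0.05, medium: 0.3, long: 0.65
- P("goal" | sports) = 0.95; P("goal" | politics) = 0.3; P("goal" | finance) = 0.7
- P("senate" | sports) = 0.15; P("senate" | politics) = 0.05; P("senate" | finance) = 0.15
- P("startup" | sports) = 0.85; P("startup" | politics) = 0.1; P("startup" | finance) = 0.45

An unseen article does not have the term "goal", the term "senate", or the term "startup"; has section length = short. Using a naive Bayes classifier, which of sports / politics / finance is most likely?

politics

sports: 0.55 × 0.35 × (1−0.95) × (1−0.15) × (1−0.85) = 0.0012271875
politics: 0.3 × 0.25 × (1−0.3) × (1−0.05) × (1−0.1) = 0.0448875
finance: 0.15 × 0.05 × (1−0.7) × (1−0.15) × (1−0.45) = 0.001051875
Highest score → politics.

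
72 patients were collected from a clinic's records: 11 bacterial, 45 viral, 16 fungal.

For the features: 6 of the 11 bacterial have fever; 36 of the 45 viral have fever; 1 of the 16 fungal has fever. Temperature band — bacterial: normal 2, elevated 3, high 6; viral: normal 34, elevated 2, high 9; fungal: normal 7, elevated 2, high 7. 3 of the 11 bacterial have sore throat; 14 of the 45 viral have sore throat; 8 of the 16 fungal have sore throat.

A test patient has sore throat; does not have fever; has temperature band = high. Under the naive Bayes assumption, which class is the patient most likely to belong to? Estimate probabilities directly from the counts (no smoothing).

bacterial: (11/72) × (5/11) × (6/11) × (3/11) ≈ 0.0103306
viral: (45/72) × (9/45) × (9/45) × (14/45) ≈ 0.00777778
fungal: (16/72) × (15/16) × (7/16) × (8/16) ≈ 0.0455729
Highest score → fungal.

fungal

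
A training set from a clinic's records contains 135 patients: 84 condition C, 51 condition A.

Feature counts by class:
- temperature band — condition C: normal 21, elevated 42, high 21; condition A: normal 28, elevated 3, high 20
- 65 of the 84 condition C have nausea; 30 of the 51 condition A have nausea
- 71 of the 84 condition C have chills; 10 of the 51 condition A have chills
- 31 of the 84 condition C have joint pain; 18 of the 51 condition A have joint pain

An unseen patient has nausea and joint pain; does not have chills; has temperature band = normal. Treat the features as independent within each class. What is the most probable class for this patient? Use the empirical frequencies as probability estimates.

condition A

condition C: (84/135) × (21/84) × (65/84) × (13/84) × (31/84) ≈ 0.0068749
condition A: (51/135) × (28/51) × (30/51) × (41/51) × (18/51) ≈ 0.0346172
Highest score → condition A.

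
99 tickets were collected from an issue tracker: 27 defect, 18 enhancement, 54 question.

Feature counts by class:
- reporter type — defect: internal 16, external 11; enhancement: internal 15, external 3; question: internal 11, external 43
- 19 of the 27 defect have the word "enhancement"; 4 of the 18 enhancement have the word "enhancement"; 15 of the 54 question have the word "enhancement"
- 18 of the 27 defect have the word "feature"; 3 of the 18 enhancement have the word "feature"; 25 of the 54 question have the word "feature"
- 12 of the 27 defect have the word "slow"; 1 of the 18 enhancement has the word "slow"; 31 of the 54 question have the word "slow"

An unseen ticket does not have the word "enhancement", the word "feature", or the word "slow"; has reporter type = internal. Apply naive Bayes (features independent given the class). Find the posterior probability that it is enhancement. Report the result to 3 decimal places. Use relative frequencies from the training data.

0.773

defect: (27/99) × (16/27) × (8/27) × (9/27) × (15/27) ≈ 0.00886783
enhancement: (18/99) × (15/18) × (14/18) × (15/18) × (17/18) ≈ 0.0927485
question: (54/99) × (11/54) × (39/54) × (29/54) × (23/54) ≈ 0.0183555
P(enhancement | x) = 0.0927485 / 0.11997183 ≈ 0.773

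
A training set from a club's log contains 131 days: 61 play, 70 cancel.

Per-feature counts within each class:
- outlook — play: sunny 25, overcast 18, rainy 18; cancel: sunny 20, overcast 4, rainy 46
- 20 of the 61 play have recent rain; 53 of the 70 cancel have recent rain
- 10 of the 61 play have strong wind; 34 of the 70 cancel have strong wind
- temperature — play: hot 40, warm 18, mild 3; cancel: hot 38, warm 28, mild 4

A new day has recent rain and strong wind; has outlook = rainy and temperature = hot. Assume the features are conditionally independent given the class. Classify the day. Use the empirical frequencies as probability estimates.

play: (61/131) × (18/61) × (20/61) × (10/61) × (40/61) ≈ 0.00484286
cancel: (70/131) × (46/70) × (53/70) × (34/70) × (38/70) ≈ 0.0701021
Highest score → cancel.

cancel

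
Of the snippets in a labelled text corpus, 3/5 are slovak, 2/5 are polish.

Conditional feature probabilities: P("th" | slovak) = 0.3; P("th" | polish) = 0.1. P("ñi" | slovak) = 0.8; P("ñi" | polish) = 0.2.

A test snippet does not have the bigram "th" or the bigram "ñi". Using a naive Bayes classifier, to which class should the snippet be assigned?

polish

slovak: 0.6 × (1−0.3) × (1−0.8) = 0.084
polish: 0.4 × (1−0.1) × (1−0.2) = 0.288
Highest score → polish.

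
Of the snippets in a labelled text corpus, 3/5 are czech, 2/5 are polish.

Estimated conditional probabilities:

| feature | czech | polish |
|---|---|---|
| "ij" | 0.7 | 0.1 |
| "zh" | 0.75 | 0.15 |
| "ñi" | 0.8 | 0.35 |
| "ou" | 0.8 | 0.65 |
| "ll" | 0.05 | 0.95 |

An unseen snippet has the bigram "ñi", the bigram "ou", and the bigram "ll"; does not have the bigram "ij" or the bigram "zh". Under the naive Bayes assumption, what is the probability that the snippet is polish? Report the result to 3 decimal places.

czech: 0.6 × (1−0.7) × (1−0.75) × 0.8 × 0.8 × 0.05 = 0.00144
polish: 0.4 × (1−0.1) × (1−0.15) × 0.35 × 0.65 × 0.95 = 0.06613425
P(polish | x) = 0.06613425 / 0.06757425 ≈ 0.979

0.979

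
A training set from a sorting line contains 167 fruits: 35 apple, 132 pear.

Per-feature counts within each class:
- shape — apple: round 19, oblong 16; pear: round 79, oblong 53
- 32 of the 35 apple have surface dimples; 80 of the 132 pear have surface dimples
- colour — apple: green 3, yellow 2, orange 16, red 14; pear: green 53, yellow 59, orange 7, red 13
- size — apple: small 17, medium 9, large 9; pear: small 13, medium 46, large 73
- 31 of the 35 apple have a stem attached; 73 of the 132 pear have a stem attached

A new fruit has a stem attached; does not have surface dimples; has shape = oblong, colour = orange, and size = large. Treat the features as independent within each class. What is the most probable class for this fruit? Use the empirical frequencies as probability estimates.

pear

apple: (35/167) × (16/35) × (3/35) × (16/35) × (9/35) × (31/35) ≈ 0.000855021
pear: (132/167) × (53/132) × (52/132) × (7/132) × (73/132) × (73/132) ≈ 0.00202773
Highest score → pear.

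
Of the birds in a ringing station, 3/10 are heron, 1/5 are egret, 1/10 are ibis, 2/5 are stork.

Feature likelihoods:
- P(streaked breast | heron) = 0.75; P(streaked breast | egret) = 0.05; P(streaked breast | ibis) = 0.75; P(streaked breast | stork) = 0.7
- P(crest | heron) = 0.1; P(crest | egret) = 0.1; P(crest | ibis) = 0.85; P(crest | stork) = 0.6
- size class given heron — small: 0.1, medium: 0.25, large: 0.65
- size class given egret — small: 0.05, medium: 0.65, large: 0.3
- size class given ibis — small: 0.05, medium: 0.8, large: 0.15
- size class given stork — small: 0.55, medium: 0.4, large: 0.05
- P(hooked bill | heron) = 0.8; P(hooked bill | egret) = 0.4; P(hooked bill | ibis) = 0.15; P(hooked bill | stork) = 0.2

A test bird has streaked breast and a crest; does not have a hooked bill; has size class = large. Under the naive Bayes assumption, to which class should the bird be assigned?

ibis

heron: 0.3 × 0.75 × 0.1 × 0.65 × (1−0.8) = 0.002925
egret: 0.2 × 0.05 × 0.1 × 0.3 × (1−0.4) = 0.00018
ibis: 0.1 × 0.75 × 0.85 × 0.15 × (1−0.15) = 0.008128125
stork: 0.4 × 0.7 × 0.6 × 0.05 × (1−0.2) = 0.00672
Highest score → ibis.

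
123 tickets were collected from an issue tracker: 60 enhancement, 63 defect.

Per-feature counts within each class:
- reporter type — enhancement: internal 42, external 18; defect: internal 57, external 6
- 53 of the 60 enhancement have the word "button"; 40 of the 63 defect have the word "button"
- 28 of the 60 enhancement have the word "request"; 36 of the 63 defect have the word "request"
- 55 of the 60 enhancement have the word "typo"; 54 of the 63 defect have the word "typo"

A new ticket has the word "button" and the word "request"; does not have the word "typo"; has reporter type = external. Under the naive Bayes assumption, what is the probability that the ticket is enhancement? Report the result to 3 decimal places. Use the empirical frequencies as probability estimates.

0.665

enhancement: (60/123) × (18/60) × (53/60) × (28/60) × (5/60) ≈ 0.0050271
defect: (63/123) × (6/63) × (40/63) × (36/63) × (9/63) ≈ 0.00252831
P(enhancement | x) = 0.0050271 / 0.00755541 ≈ 0.665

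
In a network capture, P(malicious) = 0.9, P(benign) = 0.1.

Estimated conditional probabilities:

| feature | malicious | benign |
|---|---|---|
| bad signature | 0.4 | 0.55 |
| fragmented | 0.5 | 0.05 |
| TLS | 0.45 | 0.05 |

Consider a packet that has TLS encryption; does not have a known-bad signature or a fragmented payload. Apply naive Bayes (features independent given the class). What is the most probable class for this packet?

malicious

malicious: 0.9 × (1−0.4) × (1−0.5) × 0.45 = 0.1215
benign: 0.1 × (1−0.55) × (1−0.05) × 0.05 = 0.0021375
Highest score → malicious.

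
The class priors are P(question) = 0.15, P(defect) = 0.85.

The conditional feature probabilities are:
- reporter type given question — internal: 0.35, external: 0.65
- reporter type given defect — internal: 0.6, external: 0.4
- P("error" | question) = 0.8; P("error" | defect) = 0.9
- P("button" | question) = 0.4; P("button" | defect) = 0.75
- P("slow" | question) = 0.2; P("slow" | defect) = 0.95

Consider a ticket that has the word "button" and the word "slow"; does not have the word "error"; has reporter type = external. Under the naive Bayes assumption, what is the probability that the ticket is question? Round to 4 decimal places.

question: 0.15 × 0.65 × (1−0.8) × 0.4 × 0.2 = 0.00156
defect: 0.85 × 0.4 × (1−0.9) × 0.75 × 0.95 = 0.024225
P(question | x) = 0.00156 / 0.025785 ≈ 0.0605

0.0605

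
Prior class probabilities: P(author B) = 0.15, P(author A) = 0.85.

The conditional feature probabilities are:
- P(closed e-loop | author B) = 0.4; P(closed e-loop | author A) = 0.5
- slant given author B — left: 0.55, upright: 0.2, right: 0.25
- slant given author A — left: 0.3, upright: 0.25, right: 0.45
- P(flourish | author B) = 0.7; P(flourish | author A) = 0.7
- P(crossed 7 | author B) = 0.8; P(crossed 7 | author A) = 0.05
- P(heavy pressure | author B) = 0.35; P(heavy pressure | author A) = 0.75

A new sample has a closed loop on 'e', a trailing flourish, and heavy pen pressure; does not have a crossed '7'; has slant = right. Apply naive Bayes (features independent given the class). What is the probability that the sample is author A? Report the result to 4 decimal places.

author B: 0.15 × 0.4 × 0.25 × 0.7 × (1−0.8) × 0.35 = 0.000735
author A: 0.85 × 0.5 × 0.45 × 0.7 × (1−0.05) × 0.75 = 0.0953859375
P(author A | x) = 0.0953859375 / 0.0961209375 ≈ 0.9924

0.9924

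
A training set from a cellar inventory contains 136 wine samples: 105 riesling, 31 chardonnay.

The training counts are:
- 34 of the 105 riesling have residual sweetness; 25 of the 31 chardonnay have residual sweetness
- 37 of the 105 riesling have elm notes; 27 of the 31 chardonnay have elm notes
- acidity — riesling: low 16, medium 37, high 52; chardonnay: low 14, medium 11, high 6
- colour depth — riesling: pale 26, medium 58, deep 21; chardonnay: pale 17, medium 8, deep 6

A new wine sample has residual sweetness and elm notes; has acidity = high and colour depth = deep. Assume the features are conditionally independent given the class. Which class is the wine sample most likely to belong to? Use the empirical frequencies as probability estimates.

riesling: (105/136) × (34/105) × (37/105) × (52/105) × (21/105) ≈ 0.00872562
chardonnay: (31/136) × (25/31) × (27/31) × (6/31) × (6/31) ≈ 0.00599767
Highest score → riesling.

riesling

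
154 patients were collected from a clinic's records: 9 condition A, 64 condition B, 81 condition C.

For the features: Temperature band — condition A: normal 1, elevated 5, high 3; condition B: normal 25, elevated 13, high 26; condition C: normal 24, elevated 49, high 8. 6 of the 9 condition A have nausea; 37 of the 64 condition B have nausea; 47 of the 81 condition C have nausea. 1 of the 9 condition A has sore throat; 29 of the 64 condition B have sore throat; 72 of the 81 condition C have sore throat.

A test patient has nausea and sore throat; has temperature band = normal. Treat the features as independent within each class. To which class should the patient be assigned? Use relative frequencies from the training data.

condition A: (9/154) × (1/9) × (6/9) × (1/9) ≈ 0.000481
condition B: (64/154) × (25/64) × (37/64) × (29/64) ≈ 0.0425264
condition C: (81/154) × (24/81) × (47/81) × (72/81) ≈ 0.0803805
Highest score → condition C.

condition C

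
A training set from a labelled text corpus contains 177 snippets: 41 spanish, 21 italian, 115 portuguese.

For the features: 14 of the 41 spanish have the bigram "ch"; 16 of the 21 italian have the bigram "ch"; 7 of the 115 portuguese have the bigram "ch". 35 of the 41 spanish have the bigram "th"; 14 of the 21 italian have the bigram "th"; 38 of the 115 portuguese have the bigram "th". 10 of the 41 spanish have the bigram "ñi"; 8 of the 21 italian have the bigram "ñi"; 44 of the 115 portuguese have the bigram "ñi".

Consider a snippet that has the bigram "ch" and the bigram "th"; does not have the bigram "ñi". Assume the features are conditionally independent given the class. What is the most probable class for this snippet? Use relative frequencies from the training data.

spanish: (41/177) × (14/41) × (35/41) × (31/41) ≈ 0.0510525
italian: (21/177) × (16/21) × (14/21) × (13/21) ≈ 0.0373061
portuguese: (115/177) × (7/115) × (38/115) × (71/115) ≈ 0.0080681
Highest score → spanish.

spanish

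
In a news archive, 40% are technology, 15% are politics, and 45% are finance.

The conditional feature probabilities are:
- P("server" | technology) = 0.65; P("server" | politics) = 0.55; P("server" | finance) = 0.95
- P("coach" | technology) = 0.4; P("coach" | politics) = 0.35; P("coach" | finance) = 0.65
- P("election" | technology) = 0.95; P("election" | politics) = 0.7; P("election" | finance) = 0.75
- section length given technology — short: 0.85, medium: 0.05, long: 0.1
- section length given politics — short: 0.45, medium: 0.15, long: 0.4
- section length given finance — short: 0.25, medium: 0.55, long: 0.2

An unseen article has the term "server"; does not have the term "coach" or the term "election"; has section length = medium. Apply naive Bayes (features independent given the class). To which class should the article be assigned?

finance

technology: 0.4 × 0.65 × (1−0.4) × (1−0.95) × 0.05 = 0.00039
politics: 0.15 × 0.55 × (1−0.35) × (1−0.7) × 0.15 = 0.002413125
finance: 0.45 × 0.95 × (1−0.65) × (1−0.75) × 0.55 = 0.0205734375
Highest score → finance.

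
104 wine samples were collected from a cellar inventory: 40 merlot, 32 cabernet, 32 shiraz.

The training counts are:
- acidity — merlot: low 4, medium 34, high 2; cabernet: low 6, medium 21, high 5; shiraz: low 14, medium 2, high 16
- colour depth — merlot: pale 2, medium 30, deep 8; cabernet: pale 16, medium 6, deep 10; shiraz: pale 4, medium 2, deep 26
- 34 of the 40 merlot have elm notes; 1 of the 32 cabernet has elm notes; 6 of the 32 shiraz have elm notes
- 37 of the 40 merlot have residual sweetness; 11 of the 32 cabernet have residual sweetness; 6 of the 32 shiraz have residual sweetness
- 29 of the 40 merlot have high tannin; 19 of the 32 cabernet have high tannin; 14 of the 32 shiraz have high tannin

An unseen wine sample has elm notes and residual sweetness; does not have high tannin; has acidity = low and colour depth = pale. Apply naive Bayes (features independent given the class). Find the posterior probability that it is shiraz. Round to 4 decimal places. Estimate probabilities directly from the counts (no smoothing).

0.3805

merlot: (40/104) × (4/40) × (2/40) × (34/40) × (37/40) × (11/40) ≈ 0.000415805
cabernet: (32/104) × (6/32) × (16/32) × (1/32) × (11/32) × (13/32) = 0.000125885009765625
shiraz: (32/104) × (14/32) × (4/32) × (6/32) × (6/32) × (18/32) ≈ 0.000332759
P(shiraz | x) = 0.000332759 / 0.000874449009765625 ≈ 0.3805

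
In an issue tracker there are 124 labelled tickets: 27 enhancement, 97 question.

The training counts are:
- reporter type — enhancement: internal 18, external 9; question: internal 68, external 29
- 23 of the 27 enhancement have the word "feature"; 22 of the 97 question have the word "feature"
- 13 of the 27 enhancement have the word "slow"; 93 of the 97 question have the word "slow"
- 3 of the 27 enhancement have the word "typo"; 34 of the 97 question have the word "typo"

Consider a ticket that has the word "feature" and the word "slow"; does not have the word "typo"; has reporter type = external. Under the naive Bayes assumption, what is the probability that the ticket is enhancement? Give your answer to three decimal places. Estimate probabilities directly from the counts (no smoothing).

0.445

enhancement: (27/124) × (9/27) × (23/27) × (13/27) × (24/27) ≈ 0.0264613
question: (97/124) × (29/97) × (22/97) × (93/97) × (63/97) ≈ 0.0330299
P(enhancement | x) = 0.0264613 / 0.0594912 ≈ 0.445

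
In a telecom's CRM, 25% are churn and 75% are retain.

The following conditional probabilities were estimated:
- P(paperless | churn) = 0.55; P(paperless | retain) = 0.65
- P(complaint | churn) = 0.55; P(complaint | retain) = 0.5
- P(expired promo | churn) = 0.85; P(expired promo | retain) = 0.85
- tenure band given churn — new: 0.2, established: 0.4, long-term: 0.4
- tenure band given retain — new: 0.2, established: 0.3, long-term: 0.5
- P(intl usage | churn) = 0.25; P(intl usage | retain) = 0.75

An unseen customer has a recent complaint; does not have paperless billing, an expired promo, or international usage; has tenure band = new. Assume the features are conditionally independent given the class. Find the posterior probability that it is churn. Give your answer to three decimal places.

0.586

churn: 0.25 × (1−0.55) × 0.55 × (1−0.85) × 0.2 × (1−0.25) = 0.0013921875
retain: 0.75 × (1−0.65) × 0.5 × (1−0.85) × 0.2 × (1−0.75) = 0.000984375
P(churn | x) = 0.0013921875 / 0.0023765625 ≈ 0.586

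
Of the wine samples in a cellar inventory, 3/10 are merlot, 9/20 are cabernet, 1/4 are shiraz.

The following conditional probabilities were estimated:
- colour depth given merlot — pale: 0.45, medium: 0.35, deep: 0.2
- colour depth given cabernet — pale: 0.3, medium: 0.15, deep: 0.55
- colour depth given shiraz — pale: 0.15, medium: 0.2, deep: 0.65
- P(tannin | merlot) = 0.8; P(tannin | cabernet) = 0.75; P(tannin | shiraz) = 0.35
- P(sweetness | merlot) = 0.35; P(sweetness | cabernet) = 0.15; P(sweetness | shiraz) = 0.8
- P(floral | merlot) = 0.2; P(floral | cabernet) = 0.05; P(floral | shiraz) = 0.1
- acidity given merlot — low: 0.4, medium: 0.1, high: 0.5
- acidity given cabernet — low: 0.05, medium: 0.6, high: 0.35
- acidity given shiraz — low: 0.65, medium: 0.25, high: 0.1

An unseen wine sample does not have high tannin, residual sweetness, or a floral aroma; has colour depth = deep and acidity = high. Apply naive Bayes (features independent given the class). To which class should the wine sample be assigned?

merlot: 0.3 × 0.2 × (1−0.8) × (1−0.35) × (1−0.2) × 0.5 = 0.00312
cabernet: 0.45 × 0.55 × (1−0.75) × (1−0.15) × (1−0.05) × 0.35 = 0.017487421875
shiraz: 0.25 × 0.65 × (1−0.35) × (1−0.8) × (1−0.1) × 0.1 = 0.00190125
Highest score → cabernet.

cabernet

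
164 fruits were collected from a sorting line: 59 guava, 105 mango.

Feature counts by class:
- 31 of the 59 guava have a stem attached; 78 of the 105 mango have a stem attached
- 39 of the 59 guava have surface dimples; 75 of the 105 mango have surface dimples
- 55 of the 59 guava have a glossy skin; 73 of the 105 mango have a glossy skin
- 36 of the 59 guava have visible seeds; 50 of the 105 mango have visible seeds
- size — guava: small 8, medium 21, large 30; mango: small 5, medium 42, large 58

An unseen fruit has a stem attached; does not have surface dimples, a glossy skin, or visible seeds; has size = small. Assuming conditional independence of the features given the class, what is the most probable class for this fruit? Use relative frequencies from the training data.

guava: (59/164) × (31/59) × (20/59) × (4/59) × (23/59) × (8/59) ≈ 0.000229624
mango: (105/164) × (78/105) × (30/105) × (32/105) × (55/105) × (5/105) ≈ 0.00103299
Highest score → mango.

mango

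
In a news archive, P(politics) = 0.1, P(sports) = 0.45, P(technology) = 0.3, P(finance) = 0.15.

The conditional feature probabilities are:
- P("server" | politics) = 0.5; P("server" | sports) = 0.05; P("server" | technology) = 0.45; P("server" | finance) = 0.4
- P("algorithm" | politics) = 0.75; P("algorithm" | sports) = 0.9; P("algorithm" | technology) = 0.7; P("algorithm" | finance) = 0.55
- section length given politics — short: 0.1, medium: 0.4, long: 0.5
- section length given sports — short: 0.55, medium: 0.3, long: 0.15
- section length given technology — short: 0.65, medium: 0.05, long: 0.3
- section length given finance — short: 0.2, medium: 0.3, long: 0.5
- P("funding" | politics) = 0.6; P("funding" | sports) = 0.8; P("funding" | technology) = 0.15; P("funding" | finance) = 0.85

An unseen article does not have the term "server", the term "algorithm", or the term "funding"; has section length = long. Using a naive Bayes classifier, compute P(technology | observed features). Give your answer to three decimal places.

0.649

politics: 0.1 × (1−0.5) × (1−0.75) × 0.5 × (1−0.6) = 0.0025
sports: 0.45 × (1−0.05) × (1−0.9) × 0.15 × (1−0.8) = 0.0012825
technology: 0.3 × (1−0.45) × (1−0.7) × 0.3 × (1−0.15) = 0.0126225
finance: 0.15 × (1−0.4) × (1−0.55) × 0.5 × (1−0.85) = 0.0030375
P(technology | x) = 0.0126225 / 0.0194425 ≈ 0.649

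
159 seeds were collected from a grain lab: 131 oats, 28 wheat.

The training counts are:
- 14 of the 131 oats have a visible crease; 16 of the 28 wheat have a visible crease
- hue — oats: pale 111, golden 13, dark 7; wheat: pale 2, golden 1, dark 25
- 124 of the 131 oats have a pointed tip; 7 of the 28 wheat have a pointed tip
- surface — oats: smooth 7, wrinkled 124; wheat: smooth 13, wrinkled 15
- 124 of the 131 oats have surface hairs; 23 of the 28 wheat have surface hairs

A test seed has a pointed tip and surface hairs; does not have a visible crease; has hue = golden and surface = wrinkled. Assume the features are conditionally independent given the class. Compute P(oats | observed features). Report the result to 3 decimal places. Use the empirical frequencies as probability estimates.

0.995

oats: (131/159) × (117/131) × (13/131) × (124/131) × (124/131) × (124/131) ≈ 0.0619316
wheat: (28/159) × (12/28) × (1/28) × (7/28) × (15/28) × (23/28) ≈ 0.00029653
P(oats | x) = 0.0619316 / 0.06222813 ≈ 0.995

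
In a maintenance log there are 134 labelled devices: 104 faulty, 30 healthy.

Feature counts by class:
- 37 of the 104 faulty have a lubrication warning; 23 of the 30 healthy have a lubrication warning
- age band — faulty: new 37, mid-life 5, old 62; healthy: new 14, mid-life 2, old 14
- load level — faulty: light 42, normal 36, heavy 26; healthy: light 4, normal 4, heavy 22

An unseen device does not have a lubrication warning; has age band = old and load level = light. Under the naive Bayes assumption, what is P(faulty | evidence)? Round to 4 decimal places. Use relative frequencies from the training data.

faulty: (104/134) × (67/104) × (62/104) × (42/104) ≈ 0.120377
healthy: (30/134) × (7/30) × (14/30) × (4/30) ≈ 0.00325041
P(faulty | x) = 0.120377 / 0.12362741 ≈ 0.9737

0.9737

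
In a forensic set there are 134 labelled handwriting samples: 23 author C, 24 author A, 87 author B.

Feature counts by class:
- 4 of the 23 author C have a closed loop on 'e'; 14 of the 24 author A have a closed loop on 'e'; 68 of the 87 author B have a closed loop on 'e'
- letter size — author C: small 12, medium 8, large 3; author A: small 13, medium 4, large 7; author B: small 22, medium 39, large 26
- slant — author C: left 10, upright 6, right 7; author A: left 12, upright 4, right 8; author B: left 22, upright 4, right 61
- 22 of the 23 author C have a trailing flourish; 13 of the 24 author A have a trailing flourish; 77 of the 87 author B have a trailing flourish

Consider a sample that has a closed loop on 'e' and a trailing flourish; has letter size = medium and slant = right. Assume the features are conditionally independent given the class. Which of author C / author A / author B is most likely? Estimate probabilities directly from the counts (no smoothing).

author C: (23/134) × (4/23) × (8/23) × (7/23) × (22/23) ≈ 0.00302261
author A: (24/134) × (14/24) × (4/24) × (8/24) × (13/24) ≈ 0.003144
author B: (87/134) × (68/87) × (39/87) × (61/87) × (77/87) ≈ 0.141166
Highest score → author B.

author B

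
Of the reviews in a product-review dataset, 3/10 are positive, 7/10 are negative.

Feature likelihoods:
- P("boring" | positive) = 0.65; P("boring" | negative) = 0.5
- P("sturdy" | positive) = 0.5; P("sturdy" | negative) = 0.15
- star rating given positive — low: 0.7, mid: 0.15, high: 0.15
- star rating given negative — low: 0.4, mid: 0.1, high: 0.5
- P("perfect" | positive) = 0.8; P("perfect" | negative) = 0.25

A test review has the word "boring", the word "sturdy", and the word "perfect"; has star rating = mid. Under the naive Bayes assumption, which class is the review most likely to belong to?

positive: 0.3 × 0.65 × 0.5 × 0.15 × 0.8 = 0.0117
negative: 0.7 × 0.5 × 0.15 × 0.1 × 0.25 = 0.0013125
Highest score → positive.

positive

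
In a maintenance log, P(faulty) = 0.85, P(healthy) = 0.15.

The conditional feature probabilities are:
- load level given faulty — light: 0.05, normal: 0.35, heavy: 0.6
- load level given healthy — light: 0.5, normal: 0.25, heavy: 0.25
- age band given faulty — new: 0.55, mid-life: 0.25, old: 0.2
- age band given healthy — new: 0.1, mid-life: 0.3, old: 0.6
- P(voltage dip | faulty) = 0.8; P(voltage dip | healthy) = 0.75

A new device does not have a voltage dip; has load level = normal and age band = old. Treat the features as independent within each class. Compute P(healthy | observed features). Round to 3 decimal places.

faulty: 0.85 × 0.35 × 0.2 × (1−0.8) = 0.0119
healthy: 0.15 × 0.25 × 0.6 × (1−0.75) = 0.005625
P(healthy | x) = 0.005625 / 0.017525 ≈ 0.321

0.321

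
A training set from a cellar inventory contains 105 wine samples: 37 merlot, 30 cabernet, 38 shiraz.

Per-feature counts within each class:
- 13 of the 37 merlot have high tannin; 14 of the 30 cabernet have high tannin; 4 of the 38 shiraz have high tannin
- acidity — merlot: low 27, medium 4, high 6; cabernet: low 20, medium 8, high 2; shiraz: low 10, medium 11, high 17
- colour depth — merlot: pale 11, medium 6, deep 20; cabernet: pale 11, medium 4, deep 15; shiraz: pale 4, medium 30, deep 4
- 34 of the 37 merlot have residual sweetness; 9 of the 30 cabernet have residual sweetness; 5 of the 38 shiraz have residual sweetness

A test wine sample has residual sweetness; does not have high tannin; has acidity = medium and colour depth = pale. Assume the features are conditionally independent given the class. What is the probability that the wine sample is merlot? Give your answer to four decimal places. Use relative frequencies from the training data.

0.5392

merlot: (37/105) × (24/37) × (4/37) × (11/37) × (34/37) ≈ 0.00675069
cabernet: (30/105) × (16/30) × (8/30) × (11/30) × (9/30) ≈ 0.00446984
shiraz: (38/105) × (34/38) × (11/38) × (4/38) × (5/38) ≈ 0.00129826
P(merlot | x) = 0.00675069 / 0.01251879 ≈ 0.5392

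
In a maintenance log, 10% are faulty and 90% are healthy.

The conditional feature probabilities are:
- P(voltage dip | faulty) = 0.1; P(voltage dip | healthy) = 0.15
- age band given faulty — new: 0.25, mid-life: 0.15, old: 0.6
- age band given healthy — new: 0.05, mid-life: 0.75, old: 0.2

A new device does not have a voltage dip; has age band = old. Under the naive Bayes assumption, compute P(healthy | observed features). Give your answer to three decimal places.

faulty: 0.1 × (1−0.1) × 0.6 = 0.054
healthy: 0.9 × (1−0.15) × 0.2 = 0.153
P(healthy | x) = 0.153 / 0.207 ≈ 0.739

0.739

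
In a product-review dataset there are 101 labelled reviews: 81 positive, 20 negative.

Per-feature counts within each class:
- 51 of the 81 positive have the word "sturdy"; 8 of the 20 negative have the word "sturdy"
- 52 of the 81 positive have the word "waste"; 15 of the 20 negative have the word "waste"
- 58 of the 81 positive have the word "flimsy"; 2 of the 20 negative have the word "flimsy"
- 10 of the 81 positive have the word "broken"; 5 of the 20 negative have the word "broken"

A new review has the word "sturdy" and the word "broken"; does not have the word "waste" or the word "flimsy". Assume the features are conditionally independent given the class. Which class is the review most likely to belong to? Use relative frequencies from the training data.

positive

positive: (81/101) × (51/81) × (29/81) × (23/81) × (10/81) ≈ 0.00633752
negative: (20/101) × (8/20) × (5/20) × (18/20) × (5/20) ≈ 0.00445545
Highest score → positive.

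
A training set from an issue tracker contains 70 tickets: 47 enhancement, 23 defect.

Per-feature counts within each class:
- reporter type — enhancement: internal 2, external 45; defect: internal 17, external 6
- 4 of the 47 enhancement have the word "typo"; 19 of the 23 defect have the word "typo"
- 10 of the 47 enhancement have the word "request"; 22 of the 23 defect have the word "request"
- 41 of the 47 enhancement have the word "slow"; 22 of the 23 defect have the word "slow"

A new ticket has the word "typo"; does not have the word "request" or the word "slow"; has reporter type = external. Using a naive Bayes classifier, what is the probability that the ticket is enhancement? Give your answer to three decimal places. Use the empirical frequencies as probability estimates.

0.976

enhancement: (47/70) × (45/47) × (4/47) × (37/47) × (6/47) ≈ 0.00549837
defect: (23/70) × (6/23) × (19/23) × (1/23) × (1/23) ≈ 0.000133852
P(enhancement | x) = 0.00549837 / 0.005632222 ≈ 0.976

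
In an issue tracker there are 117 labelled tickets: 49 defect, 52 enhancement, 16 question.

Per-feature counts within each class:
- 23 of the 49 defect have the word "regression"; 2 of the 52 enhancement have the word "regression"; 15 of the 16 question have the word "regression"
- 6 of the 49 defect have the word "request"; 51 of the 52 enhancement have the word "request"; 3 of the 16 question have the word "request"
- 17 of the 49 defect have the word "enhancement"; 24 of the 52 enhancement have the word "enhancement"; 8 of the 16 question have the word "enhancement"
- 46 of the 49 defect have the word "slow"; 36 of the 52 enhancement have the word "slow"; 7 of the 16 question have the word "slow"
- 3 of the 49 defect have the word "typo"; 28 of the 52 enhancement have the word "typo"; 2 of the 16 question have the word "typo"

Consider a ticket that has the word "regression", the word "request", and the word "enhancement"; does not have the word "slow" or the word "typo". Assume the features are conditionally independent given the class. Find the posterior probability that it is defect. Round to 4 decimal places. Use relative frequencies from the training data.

defect: (49/117) × (23/49) × (6/49) × (17/49) × (3/49) × (46/49) ≈ 0.000479995
enhancement: (52/117) × (2/52) × (51/52) × (24/52) × (16/52) × (24/52) ≈ 0.00109886
question: (16/117) × (15/16) × (3/16) × (8/16) × (9/16) × (14/16) ≈ 0.00591572
P(defect | x) = 0.000479995 / 0.007494575 ≈ 0.0640

0.0640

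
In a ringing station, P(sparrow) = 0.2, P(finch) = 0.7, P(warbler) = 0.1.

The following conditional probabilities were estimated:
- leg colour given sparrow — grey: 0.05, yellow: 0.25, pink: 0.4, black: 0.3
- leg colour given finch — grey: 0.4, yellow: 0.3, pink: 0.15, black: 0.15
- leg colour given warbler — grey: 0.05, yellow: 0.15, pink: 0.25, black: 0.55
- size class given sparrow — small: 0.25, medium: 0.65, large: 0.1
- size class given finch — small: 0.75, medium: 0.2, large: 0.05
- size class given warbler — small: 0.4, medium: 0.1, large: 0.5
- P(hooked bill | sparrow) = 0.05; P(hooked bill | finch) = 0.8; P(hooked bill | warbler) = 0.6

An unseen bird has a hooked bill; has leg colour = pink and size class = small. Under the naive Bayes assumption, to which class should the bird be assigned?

finch

sparrow: 0.2 × 0.4 × 0.25 × 0.05 = 0.001
finch: 0.7 × 0.15 × 0.75 × 0.8 = 0.063
warbler: 0.1 × 0.25 × 0.4 × 0.6 = 0.006
Highest score → finch.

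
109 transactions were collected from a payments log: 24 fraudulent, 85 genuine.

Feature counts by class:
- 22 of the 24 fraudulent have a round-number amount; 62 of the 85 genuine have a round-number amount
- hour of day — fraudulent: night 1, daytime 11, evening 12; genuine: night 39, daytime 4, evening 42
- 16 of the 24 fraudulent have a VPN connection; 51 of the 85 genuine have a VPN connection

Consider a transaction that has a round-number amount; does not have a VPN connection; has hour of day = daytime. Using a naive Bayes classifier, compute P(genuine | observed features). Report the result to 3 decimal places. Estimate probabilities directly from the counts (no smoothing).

fraudulent: (24/109) × (22/24) × (11/24) × (8/24) ≈ 0.0308359
genuine: (85/109) × (62/85) × (4/85) × (34/85) ≈ 0.010707
P(genuine | x) = 0.010707 / 0.0415429 ≈ 0.258

0.258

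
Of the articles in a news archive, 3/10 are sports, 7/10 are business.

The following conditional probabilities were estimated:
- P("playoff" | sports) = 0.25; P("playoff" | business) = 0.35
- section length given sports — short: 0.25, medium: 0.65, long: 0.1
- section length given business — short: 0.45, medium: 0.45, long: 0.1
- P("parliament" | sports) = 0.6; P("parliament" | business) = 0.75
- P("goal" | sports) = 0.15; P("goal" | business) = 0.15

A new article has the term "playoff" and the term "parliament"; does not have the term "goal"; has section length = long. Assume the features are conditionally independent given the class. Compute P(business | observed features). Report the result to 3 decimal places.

sports: 0.3 × 0.25 × 0.1 × 0.6 × (1−0.15) = 0.003825
business: 0.7 × 0.35 × 0.1 × 0.75 × (1−0.15) = 0.01561875
P(business | x) = 0.01561875 / 0.01944375 ≈ 0.803

0.803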